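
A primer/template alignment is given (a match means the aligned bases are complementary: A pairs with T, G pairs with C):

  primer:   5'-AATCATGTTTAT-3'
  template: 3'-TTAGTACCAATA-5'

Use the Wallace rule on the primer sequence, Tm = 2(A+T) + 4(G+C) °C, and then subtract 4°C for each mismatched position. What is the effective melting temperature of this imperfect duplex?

Primer base counts: A=4, T=6, G=1, C=1 → A+T=10, G+C=2
Perfect-match Tm = 2(10) + 4(2) = 20 + 8 = 28°C
Mismatches (positions where the bases are not complementary): 1 (at position 8)
Effective Tm = 28 − 1×4 = 28 − 4 = 24°C

24°C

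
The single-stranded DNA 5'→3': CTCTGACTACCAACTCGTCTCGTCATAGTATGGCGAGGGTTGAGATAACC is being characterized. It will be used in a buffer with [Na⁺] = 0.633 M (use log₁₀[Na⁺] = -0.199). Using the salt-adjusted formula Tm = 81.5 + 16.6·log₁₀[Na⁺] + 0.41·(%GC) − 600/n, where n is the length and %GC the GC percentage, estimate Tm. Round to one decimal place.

86.7°C

Length n = 50. Scanning the sequence gives C=13, G=12, T=13, A=12.
G+C = 25, so %GC = 25/50 × 100 = 50%
Salt term: 16.6 × (-0.199) = -3.303
GC term: 0.41 × 50 = 20.5; length term: −600/50 = −12
Tm = 81.5 + (-3.303) + 20.5 − 12 = 86.697 → 86.7°C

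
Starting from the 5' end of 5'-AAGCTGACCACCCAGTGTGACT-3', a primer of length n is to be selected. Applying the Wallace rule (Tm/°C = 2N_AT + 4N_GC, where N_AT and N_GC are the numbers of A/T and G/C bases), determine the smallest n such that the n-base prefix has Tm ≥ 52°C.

First 16 bases: AAGCTGACCACCCAGT → Tm = 50°C (< 52°C)
First 17 bases: AAGCTGACCACCCAGTG → Tm = 54°C (≥ 52°C)
Each additional base adds 2°C (A/T) or 4°C (G/C), so Tm is non-decreasing in n; n = 17 is the first length to reach 52°C.

n = 17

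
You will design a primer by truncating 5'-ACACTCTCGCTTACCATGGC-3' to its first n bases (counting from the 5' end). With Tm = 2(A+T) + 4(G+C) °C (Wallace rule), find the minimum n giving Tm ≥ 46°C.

n = 15

First 14 bases: ACACTCTCGCTTAC → Tm = 42°C (< 46°C)
First 15 bases: ACACTCTCGCTTACC → Tm = 46°C (≥ 46°C)
Since every base adds ≥2°C, Tm only increases with n, so the threshold is first crossed at n = 15.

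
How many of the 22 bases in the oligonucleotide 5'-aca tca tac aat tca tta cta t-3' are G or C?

5

Counting bases: C=5, T=8, A=9, G=0
G+C = 0 + 5 = 5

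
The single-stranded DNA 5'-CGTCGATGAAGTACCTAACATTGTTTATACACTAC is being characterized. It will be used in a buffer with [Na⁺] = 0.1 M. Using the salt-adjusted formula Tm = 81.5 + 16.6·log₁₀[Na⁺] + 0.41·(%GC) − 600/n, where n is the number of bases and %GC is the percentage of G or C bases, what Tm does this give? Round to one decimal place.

63.0°C

Length n = 35. Scanning the sequence gives T=11, G=5, C=8, A=11.
G+C = 13, so %GC = 13/35 × 100 = 37.143%
Salt term: 16.6 × (-1) = -16.6
GC term: 0.41 × 37.143 = 15.229; length term: −600/35 = −17.143
Tm = 81.5 + (-16.6) + 15.229 − 17.143 = 62.986 → 63.0°C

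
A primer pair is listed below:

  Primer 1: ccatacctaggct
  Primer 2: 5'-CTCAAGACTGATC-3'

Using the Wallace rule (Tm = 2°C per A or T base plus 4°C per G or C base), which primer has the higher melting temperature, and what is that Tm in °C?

Primer 1: A+T=6, G+C=7 → Tm = 2(6)+4(7) = 40°C
Primer 2: A+T=7, G+C=6 → Tm = 2(7)+4(6) = 38°C
40°C vs 38°C → primer 1 is higher.

Primer 1, 40°C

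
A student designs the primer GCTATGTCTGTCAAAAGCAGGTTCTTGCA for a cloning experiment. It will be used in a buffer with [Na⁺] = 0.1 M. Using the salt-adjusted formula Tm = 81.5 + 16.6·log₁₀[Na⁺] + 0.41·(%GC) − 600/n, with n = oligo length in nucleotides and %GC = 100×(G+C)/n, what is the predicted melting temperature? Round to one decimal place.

62.6°C

Length n = 29. A=7, G=7, T=9, C=6
G+C = 13, so %GC = 13/29 × 100 = 44.828%
Salt term: 16.6 × (-1) = -16.6
GC term: 0.41 × 44.828 = 18.379; length term: −600/29 = −20.69
Tm = 81.5 + (-16.6) + 18.379 − 20.69 = 62.589 → 62.6°C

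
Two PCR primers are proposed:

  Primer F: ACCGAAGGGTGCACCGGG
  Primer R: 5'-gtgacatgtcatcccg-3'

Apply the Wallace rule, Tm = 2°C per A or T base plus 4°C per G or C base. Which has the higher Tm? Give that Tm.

Primer F: A+T=5, G+C=13 → Tm = 2(5)+4(13) = 62°C
Primer R: A+T=7, G+C=9 → Tm = 2(7)+4(9) = 50°C
62°C vs 50°C → primer F is higher.

Primer F, 62°C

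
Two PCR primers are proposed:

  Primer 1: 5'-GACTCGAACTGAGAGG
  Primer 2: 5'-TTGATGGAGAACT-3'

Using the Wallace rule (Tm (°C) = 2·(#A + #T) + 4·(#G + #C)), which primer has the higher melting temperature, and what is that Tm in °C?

Primer 1: A+T=7, G+C=9 → Tm = 2(7)+4(9) = 50°C
Primer 2: A+T=8, G+C=5 → Tm = 2(8)+4(5) = 36°C
50°C vs 36°C → primer 1 is higher.

Primer 1, 50°C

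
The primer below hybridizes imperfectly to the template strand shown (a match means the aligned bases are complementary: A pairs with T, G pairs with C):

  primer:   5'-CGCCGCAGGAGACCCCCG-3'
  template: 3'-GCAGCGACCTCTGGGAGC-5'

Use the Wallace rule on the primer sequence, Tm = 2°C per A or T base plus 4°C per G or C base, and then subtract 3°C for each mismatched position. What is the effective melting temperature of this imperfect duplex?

Primer base counts: A=3, T=0, G=6, C=9 → A+T=3, G+C=15
Perfect-match Tm = 2(3) + 4(15) = 6 + 60 = 66°C
Mismatches (positions where the bases are not complementary): 3 (at positions 3, 7, 16)
Effective Tm = 66 − 3×3 = 66 − 9 = 57°C

57°C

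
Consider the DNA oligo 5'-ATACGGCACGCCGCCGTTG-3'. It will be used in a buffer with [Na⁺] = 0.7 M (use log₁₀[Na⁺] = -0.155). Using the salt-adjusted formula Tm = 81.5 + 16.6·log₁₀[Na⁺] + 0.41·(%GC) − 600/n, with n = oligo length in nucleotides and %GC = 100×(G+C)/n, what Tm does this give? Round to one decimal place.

75.4°C

Length n = 19. Base counts: C=7, A=3, G=6, T=3
G+C = 13, so %GC = 13/19 × 100 = 68.421%
Salt term: 16.6 × (-0.155) = -2.573
GC term: 0.41 × 68.421 = 28.053; length term: −600/19 = −31.579
Tm = 81.5 + (-2.573) + 28.053 − 31.579 = 75.401 → 75.4°C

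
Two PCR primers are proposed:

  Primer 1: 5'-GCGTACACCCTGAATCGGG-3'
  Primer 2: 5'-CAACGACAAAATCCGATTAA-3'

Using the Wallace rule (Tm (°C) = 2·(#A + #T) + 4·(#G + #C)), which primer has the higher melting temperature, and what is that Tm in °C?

Primer 1, 62°C

Primer 1: A+T=7, G+C=12 → Tm = 2(7)+4(12) = 62°C
Primer 2: A+T=13, G+C=7 → Tm = 2(13)+4(7) = 54°C
62°C vs 54°C → primer 1 is higher.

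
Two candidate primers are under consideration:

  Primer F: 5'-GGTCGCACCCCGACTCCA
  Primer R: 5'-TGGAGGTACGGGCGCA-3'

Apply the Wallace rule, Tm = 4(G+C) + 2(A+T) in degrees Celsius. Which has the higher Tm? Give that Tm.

Primer F: A+T=5, G+C=13 → Tm = 2(5)+4(13) = 62°C
Primer R: A+T=5, G+C=11 → Tm = 2(5)+4(11) = 54°C
62°C vs 54°C → primer F is higher.

Primer F, 62°C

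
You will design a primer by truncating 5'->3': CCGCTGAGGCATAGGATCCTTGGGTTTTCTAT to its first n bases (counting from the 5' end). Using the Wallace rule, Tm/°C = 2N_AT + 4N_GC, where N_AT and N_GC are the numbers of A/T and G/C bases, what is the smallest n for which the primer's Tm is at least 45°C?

First 13 bases: CCGCTGAGGCATA → Tm = 42°C (< 45°C)
First 14 bases: CCGCTGAGGCATAG → Tm = 46°C (≥ 45°C)
Each additional base adds 2°C (A/T) or 4°C (G/C), so Tm is non-decreasing in n; n = 14 is the first length to reach 45°C.

n = 14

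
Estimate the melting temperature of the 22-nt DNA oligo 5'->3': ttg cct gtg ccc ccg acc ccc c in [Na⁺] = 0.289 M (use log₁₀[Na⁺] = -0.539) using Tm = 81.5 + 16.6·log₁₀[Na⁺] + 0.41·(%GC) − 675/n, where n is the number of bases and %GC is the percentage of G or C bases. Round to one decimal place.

73.6°C

Length n = 22. G=4, A=1, C=13, T=4
G+C = 17, so %GC = 17/22 × 100 = 77.273%
Salt term: 16.6 × (-0.539) = -8.947
GC term: 0.41 × 77.273 = 31.682; length term: −675/22 = −30.682
Tm = 81.5 + (-8.947) + 31.682 − 30.682 = 73.553 → 73.6°C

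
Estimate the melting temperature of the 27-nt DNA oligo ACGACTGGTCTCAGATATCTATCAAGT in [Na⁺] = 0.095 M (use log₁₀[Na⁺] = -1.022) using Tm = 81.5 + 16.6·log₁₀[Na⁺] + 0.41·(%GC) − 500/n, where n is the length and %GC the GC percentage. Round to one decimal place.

62.7°C

Length n = 27. Scanning the sequence gives A=8, G=5, C=6, T=8.
G+C = 11, so %GC = 11/27 × 100 = 40.741%
Salt term: 16.6 × (-1.022) = -16.965
GC term: 0.41 × 40.741 = 16.704; length term: −500/27 = −18.519
Tm = 81.5 + (-16.965) + 16.704 − 18.519 = 62.72 → 62.7°C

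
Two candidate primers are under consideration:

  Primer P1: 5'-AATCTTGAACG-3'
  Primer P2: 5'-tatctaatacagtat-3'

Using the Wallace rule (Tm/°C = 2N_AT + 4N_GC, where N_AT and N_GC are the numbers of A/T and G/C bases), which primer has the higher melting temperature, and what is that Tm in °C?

Primer P2, 36°C

Primer P1: A+T=7, G+C=4 → Tm = 2(7)+4(4) = 30°C
Primer P2: A+T=12, G+C=3 → Tm = 2(12)+4(3) = 36°C
30°C vs 36°C → primer P2 is higher.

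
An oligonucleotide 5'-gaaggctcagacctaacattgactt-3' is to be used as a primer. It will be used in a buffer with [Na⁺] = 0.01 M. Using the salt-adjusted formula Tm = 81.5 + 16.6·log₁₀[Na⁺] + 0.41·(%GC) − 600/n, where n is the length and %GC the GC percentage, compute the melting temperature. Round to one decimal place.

42.3°C

Length n = 25. Base counts: G=5, A=8, T=6, C=6
G+C = 11, so %GC = 11/25 × 100 = 44%
Salt term: 16.6 × (-2) = -33.2
GC term: 0.41 × 44 = 18.04; length term: −600/25 = −24
Tm = 81.5 + (-33.2) + 18.04 − 24 = 42.34 → 42.3°C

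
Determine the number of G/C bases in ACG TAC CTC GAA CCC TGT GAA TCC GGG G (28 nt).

17

C=9, T=5, G=8, A=6
G+C = 8 + 9 = 17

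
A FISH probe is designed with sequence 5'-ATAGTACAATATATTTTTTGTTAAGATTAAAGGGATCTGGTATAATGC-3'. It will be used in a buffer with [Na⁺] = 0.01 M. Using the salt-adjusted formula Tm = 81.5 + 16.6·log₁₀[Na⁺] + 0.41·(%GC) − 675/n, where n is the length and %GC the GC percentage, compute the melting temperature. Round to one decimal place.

Length n = 48. Base counts: A=17, G=9, T=19, C=3
G+C = 12, so %GC = 12/48 × 100 = 25%
Salt term: 16.6 × (-2) = -33.2
GC term: 0.41 × 25 = 10.25; length term: −675/48 = −14.062
Tm = 81.5 + (-33.2) + 10.25 − 14.062 = 44.488 → 44.5°C

44.5°C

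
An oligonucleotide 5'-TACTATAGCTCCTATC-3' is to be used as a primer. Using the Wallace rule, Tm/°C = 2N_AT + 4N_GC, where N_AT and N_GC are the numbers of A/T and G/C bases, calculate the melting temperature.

44°C

Base counts: G=1, A=4, C=5, T=6
A+T = 10, G+C = 6
Tm = 2×10 + 4×6 = 44°C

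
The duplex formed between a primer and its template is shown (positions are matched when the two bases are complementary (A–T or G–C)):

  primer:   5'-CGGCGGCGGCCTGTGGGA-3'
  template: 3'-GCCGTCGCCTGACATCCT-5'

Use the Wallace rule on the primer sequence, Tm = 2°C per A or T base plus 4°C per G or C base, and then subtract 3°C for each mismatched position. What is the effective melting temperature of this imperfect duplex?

Primer base counts: A=1, T=2, G=10, C=5 → A+T=3, G+C=15
Perfect-match Tm = 2(3) + 4(15) = 6 + 60 = 66°C
Mismatches (positions where the bases are not complementary): 3 (at positions 5, 10, 15)
Effective Tm = 66 − 3×3 = 66 − 9 = 57°C

57°C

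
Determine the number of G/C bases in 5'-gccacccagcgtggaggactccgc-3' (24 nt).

Counting bases: T=2, A=4, G=8, C=10
Total G or C: 8 + 10 = 18

18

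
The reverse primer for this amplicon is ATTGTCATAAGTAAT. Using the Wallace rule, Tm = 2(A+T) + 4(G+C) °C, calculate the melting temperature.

Scanning the sequence gives G=2, C=1, A=6, T=6.
AT pairs contribute 12, GC pairs contribute 3.
Tm = 4·3 + 2·12 = 12 + 24 = 36°C

36°C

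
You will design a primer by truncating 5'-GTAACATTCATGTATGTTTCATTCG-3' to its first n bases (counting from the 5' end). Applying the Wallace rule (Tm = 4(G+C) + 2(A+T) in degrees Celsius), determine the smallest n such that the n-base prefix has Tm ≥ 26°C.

First 9 bases: GTAACATTC → Tm = 24°C (< 26°C)
First 10 bases: GTAACATTCA → Tm = 26°C (≥ 26°C)
Each additional base adds 2°C (A/T) or 4°C (G/C), so Tm is non-decreasing in n; n = 10 is the first length to reach 26°C.

n = 10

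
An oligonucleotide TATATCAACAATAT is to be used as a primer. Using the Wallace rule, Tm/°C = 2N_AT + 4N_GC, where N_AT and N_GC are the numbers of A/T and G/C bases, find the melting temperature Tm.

32°C

Counting bases: A=7, G=0, T=5, C=2
A+T = 12, G+C = 2
Tm = 2(12) + 4(2) = 24 + 8 = 32°C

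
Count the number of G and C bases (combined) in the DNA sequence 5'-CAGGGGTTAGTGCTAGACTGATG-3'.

12

T=6, C=3, A=5, G=9
G+C = 9 + 3 = 12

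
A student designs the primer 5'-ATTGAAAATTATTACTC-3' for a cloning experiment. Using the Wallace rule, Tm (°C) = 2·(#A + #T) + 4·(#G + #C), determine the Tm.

Base counts: T=7, G=1, A=7, C=2
So N_AT = 14 and N_GC = 3.
Tm = 2×14 + 4×3 = 40°C

40°C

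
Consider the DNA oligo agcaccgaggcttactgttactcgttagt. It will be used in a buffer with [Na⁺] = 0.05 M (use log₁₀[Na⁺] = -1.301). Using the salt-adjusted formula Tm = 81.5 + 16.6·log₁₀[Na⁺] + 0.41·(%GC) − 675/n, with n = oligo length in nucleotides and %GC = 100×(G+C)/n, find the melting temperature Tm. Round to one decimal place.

Length n = 29. Counting bases: G=7, A=6, C=7, T=9
G+C = 14, so %GC = 14/29 × 100 = 48.276%
Salt term: 16.6 × (-1.301) = -21.597
GC term: 0.41 × 48.276 = 19.793; length term: −675/29 = −23.276
Tm = 81.5 + (-21.597) + 19.793 − 23.276 = 56.42 → 56.4°C

56.4°C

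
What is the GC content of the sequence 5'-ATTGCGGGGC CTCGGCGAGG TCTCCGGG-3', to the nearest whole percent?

75%

Base counts: A=2, C=8, G=13, T=5
G+C = 13 + 8 = 21 out of 28 bases
%GC = 21/28 × 100 = 75% ≈ 75%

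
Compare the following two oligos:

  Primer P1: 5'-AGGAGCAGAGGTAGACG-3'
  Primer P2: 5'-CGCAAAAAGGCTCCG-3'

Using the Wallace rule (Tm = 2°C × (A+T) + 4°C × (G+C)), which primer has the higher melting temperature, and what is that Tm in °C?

Primer P1: A+T=7, G+C=10 → Tm = 2(7)+4(10) = 54°C
Primer P2: A+T=6, G+C=9 → Tm = 2(6)+4(9) = 48°C
54°C vs 48°C → primer P1 is higher.

Primer P1, 54°C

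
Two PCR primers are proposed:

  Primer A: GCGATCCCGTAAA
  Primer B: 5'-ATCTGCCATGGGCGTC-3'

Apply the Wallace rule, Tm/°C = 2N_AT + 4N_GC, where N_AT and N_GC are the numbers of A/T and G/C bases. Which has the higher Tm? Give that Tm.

Primer B, 52°C

Primer A: A+T=6, G+C=7 → Tm = 2(6)+4(7) = 40°C
Primer B: A+T=6, G+C=10 → Tm = 2(6)+4(10) = 52°C
40°C vs 52°C → primer B is higher.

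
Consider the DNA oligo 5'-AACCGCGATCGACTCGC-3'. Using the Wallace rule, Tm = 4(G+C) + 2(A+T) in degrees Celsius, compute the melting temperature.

56°C

Base counts: C=7, A=4, T=2, G=4
AT pairs contribute 6, GC pairs contribute 11.
Tm = 4·11 + 2·6 = 44 + 12 = 56°C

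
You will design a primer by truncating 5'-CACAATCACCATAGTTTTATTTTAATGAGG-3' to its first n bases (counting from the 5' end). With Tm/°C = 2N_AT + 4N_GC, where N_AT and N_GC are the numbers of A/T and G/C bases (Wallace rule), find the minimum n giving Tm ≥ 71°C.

First 28 bases: CACAATCACCATAGTTTTATTTTAATGA → Tm = 70°C (< 71°C)
First 29 bases: CACAATCACCATAGTTTTATTTTAATGAG → Tm = 74°C (≥ 71°C)
Since every base adds ≥2°C, Tm only increases with n, so the threshold is first crossed at n = 29.

n = 29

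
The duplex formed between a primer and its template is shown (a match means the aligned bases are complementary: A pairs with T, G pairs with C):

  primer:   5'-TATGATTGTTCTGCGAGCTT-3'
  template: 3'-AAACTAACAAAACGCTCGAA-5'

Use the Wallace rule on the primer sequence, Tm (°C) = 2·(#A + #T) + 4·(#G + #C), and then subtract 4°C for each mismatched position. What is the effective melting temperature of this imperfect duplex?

48°C

Primer base counts: A=3, T=9, G=5, C=3 → A+T=12, G+C=8
Perfect-match Tm = 2(12) + 4(8) = 24 + 32 = 56°C
Mismatches (positions where the bases are not complementary): 2 (at positions 2, 11)
Effective Tm = 56 − 2×4 = 56 − 8 = 48°C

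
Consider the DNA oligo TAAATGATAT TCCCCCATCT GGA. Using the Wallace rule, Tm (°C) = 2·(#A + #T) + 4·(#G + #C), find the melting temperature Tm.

64°C

Scanning the sequence gives A=7, T=7, C=6, G=3.
So N_AT = 14 and N_GC = 9.
Tm = 4·9 + 2·14 = 36 + 28 = 64°C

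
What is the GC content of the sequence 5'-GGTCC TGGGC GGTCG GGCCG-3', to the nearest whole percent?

85%

Base counts: G=11, T=3, A=0, C=6
G+C = 11 + 6 = 17 out of 20 bases
%GC = 17/20 × 100 = 85% ≈ 85%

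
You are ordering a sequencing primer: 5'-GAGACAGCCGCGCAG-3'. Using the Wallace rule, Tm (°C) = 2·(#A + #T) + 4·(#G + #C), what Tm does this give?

Scanning the sequence gives G=6, C=5, T=0, A=4.
So N_AT = 4 and N_GC = 11.
Tm = 4·11 + 2·4 = 44 + 8 = 52°C

52°C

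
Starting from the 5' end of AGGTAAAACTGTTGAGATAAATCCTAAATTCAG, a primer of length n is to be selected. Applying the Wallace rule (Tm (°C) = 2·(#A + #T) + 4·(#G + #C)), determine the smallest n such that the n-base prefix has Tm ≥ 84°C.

n = 33

First 32 bases: AGGTAAAACTGTTGAGATAAATCCTAAATTCA → Tm = 82°C (< 84°C)
First 33 bases: AGGTAAAACTGTTGAGATAAATCCTAAATTCAG → Tm = 86°C (≥ 84°C)
Since every base adds ≥2°C, Tm only increases with n, so the threshold is first crossed at n = 33.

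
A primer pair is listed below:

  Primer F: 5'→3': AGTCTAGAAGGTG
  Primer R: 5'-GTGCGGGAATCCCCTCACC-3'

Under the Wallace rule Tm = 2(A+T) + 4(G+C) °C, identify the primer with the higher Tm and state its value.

Primer F: A+T=7, G+C=6 → Tm = 2(7)+4(6) = 38°C
Primer R: A+T=6, G+C=13 → Tm = 2(6)+4(13) = 64°C
38°C vs 64°C → primer R is higher.

Primer R, 64°C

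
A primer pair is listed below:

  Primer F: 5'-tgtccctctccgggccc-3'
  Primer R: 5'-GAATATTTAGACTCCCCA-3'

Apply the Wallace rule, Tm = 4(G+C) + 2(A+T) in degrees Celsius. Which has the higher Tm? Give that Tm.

Primer F: A+T=4, G+C=13 → Tm = 2(4)+4(13) = 60°C
Primer R: A+T=11, G+C=7 → Tm = 2(11)+4(7) = 50°C
60°C vs 50°C → primer F is higher.

Primer F, 60°C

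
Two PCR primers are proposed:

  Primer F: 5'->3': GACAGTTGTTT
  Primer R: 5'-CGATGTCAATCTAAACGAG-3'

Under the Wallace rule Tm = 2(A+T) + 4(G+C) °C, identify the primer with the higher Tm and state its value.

Primer F: A+T=7, G+C=4 → Tm = 2(7)+4(4) = 30°C
Primer R: A+T=11, G+C=8 → Tm = 2(11)+4(8) = 54°C
30°C vs 54°C → primer R is higher.

Primer R, 54°C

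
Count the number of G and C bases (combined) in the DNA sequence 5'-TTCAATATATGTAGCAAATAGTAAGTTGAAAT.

C=2, G=5, A=14, T=11
G+C = 5 + 2 = 7

7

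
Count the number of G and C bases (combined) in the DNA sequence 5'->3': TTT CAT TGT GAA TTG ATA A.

C=1, T=9, G=3, A=6
G+C = 3 + 1 = 4

4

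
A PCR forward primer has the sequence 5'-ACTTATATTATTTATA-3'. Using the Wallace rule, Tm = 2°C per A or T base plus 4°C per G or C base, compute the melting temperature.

Scanning the sequence gives C=1, G=0, T=9, A=6.
A+T = 15, G+C = 1
Tm = 2×15 + 4×1 = 34°C

34°C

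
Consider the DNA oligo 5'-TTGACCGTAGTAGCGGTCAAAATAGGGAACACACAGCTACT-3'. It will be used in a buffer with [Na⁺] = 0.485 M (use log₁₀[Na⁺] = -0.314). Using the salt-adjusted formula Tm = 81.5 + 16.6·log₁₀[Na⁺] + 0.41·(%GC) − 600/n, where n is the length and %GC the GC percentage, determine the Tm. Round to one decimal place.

80.7°C

Length n = 41. A=14, G=10, C=9, T=8
G+C = 19, so %GC = 19/41 × 100 = 46.341%
Salt term: 16.6 × (-0.314) = -5.212
GC term: 0.41 × 46.341 = 19; length term: −600/41 = −14.634
Tm = 81.5 + (-5.212) + 19 − 14.634 = 80.654 → 80.7°C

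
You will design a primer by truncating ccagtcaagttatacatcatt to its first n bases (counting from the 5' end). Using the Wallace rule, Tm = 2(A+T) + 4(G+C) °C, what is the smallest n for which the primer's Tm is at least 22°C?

First 6 bases: CCAGTC → Tm = 20°C (< 22°C)
First 7 bases: CCAGTCA → Tm = 22°C (≥ 22°C)
Since every base adds ≥2°C, Tm only increases with n, so the threshold is first crossed at n = 7.

n = 7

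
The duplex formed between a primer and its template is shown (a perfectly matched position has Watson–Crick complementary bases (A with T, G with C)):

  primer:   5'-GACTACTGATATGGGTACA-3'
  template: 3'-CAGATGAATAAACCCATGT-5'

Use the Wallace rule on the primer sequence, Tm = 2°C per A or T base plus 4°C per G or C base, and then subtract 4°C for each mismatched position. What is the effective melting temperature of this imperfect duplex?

42°C

Primer base counts: A=6, T=5, G=5, C=3 → A+T=11, G+C=8
Perfect-match Tm = 2(11) + 4(8) = 22 + 32 = 54°C
Mismatches (positions where the bases are not complementary): 3 (at positions 2, 8, 11)
Effective Tm = 54 − 3×4 = 54 − 12 = 42°C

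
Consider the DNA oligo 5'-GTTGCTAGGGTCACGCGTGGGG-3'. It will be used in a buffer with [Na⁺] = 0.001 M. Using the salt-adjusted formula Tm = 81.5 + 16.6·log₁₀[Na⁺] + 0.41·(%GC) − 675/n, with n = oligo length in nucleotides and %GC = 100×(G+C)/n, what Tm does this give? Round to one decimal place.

Length n = 22. Counting bases: C=4, T=5, G=11, A=2
G+C = 15, so %GC = 15/22 × 100 = 68.182%
Salt term: 16.6 × (-3) = -49.8
GC term: 0.41 × 68.182 = 27.955; length term: −675/22 = −30.682
Tm = 81.5 + (-49.8) + 27.955 − 30.682 = 28.973 → 29.0°C

29.0°C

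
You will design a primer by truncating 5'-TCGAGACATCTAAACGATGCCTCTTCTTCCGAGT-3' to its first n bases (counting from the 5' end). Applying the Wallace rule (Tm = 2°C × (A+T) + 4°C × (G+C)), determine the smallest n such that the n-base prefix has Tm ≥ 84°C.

n = 29

First 28 bases: TCGAGACATCTAAACGATGCCTCTTCTT → Tm = 80°C (< 84°C)
First 29 bases: TCGAGACATCTAAACGATGCCTCTTCTTC → Tm = 84°C (≥ 84°C)
Since every base adds ≥2°C, Tm only increases with n, so the threshold is first crossed at n = 29.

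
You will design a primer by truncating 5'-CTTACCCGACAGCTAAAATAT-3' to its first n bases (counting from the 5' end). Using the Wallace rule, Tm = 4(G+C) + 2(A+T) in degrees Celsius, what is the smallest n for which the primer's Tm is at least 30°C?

n = 10

First 9 bases: CTTACCCGA → Tm = 28°C (< 30°C)
First 10 bases: CTTACCCGAC → Tm = 32°C (≥ 30°C)
Since every base adds ≥2°C, Tm only increases with n, so the threshold is first crossed at n = 10.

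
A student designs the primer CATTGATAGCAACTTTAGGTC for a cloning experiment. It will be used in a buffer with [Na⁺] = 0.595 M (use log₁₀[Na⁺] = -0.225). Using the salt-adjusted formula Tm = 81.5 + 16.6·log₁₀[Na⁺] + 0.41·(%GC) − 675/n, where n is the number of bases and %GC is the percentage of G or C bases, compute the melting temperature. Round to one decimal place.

61.2°C

Length n = 21. Base counts: C=4, G=4, T=7, A=6
G+C = 8, so %GC = 8/21 × 100 = 38.095%
Salt term: 16.6 × (-0.225) = -3.735
GC term: 0.41 × 38.095 = 15.619; length term: −675/21 = −32.143
Tm = 81.5 + (-3.735) + 15.619 − 32.143 = 61.241 → 61.2°C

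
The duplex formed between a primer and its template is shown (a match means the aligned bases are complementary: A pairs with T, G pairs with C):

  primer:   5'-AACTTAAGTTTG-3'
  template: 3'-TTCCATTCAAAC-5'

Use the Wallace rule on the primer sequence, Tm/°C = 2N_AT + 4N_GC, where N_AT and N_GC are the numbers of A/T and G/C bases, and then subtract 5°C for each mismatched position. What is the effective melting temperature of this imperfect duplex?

20°C

Primer base counts: A=4, T=5, G=2, C=1 → A+T=9, G+C=3
Perfect-match Tm = 2(9) + 4(3) = 18 + 12 = 30°C
Mismatches (positions where the bases are not complementary): 2 (at positions 3, 4)
Effective Tm = 30 − 2×5 = 30 − 10 = 20°C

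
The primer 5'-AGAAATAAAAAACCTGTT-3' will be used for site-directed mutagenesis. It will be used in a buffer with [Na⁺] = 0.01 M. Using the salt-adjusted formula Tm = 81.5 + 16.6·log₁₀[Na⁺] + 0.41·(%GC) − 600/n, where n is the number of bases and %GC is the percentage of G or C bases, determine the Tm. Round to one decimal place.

Length n = 18. Counting bases: A=10, C=2, T=4, G=2
G+C = 4, so %GC = 4/18 × 100 = 22.222%
Salt term: 16.6 × (-2) = -33.2
GC term: 0.41 × 22.222 = 9.111; length term: −600/18 = −33.333
Tm = 81.5 + (-33.2) + 9.111 − 33.333 = 24.078 → 24.1°C

24.1°C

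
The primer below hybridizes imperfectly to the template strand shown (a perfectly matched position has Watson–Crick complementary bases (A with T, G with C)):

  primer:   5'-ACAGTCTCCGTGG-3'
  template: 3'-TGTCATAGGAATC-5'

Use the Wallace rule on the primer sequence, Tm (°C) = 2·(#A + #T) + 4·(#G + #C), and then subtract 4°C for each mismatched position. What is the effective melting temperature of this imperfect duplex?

30°C

Primer base counts: A=2, T=3, G=4, C=4 → A+T=5, G+C=8
Perfect-match Tm = 2(5) + 4(8) = 10 + 32 = 42°C
Mismatches (positions where the bases are not complementary): 3 (at positions 6, 10, 12)
Effective Tm = 42 − 3×4 = 42 − 12 = 30°C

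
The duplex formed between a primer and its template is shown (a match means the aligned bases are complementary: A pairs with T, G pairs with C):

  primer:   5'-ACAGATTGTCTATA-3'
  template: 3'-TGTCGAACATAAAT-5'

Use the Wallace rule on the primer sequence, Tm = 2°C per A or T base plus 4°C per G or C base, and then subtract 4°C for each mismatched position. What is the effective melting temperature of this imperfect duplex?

Primer base counts: A=5, T=5, G=2, C=2 → A+T=10, G+C=4
Perfect-match Tm = 2(10) + 4(4) = 20 + 16 = 36°C
Mismatches (positions where the bases are not complementary): 3 (at positions 5, 10, 12)
Effective Tm = 36 − 3×4 = 36 − 12 = 24°C

24°C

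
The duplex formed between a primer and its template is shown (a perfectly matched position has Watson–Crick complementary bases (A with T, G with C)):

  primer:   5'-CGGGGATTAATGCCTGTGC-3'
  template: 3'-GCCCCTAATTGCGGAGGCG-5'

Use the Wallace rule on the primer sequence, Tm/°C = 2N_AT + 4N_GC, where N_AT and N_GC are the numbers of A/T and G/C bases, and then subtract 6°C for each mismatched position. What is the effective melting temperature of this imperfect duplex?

42°C

Primer base counts: A=3, T=5, G=7, C=4 → A+T=8, G+C=11
Perfect-match Tm = 2(8) + 4(11) = 16 + 44 = 60°C
Mismatches (positions where the bases are not complementary): 3 (at positions 11, 16, 17)
Effective Tm = 60 − 3×6 = 60 − 18 = 42°C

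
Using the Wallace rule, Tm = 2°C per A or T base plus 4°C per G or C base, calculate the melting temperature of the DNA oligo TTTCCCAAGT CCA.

38°C

T=4, G=1, A=3, C=5
AT pairs contribute 7, GC pairs contribute 6.
Tm = 2(7) + 4(6) = 14 + 24 = 38°C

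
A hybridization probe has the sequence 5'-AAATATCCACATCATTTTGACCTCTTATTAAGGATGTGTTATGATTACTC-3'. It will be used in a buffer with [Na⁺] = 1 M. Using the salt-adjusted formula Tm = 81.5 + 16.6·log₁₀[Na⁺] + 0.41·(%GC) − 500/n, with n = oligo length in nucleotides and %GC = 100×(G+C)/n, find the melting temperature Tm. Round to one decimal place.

83.8°C

Length n = 50. Scanning the sequence gives A=15, C=9, G=6, T=20.
G+C = 15, so %GC = 15/50 × 100 = 30%
Salt term: 16.6 × (0) = 0
GC term: 0.41 × 30 = 12.3; length term: −500/50 = −10
Tm = 81.5 + (0) + 12.3 − 10 = 83.8 → 83.8°C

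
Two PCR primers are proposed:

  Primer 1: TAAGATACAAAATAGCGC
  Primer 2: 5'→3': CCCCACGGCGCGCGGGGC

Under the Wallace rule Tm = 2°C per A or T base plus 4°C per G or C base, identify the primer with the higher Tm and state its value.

Primer 1: A+T=12, G+C=6 → Tm = 2(12)+4(6) = 48°C
Primer 2: A+T=1, G+C=17 → Tm = 2(1)+4(17) = 70°C
48°C vs 70°C → primer 2 is higher.

Primer 2, 70°C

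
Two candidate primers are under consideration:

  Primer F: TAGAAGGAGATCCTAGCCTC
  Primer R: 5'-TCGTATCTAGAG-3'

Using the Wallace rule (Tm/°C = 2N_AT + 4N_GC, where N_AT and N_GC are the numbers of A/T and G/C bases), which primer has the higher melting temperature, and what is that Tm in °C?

Primer F, 60°C

Primer F: A+T=10, G+C=10 → Tm = 2(10)+4(10) = 60°C
Primer R: A+T=7, G+C=5 → Tm = 2(7)+4(5) = 34°C
60°C vs 34°C → primer F is higher.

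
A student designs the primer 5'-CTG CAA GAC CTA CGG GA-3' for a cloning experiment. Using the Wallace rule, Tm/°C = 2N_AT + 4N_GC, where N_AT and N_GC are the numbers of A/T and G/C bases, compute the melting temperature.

54°C

Base counts: G=5, T=2, C=5, A=5
AT pairs contribute 7, GC pairs contribute 10.
Tm = 2(7) + 4(10) = 14 + 40 = 54°C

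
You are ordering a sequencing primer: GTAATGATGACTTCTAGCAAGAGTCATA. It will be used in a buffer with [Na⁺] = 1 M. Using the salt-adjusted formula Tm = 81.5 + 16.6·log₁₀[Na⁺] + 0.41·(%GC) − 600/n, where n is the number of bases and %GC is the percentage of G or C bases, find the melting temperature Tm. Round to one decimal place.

Length n = 28. Scanning the sequence gives T=8, C=4, A=10, G=6.
G+C = 10, so %GC = 10/28 × 100 = 35.714%
Salt term: 16.6 × (0) = 0
GC term: 0.41 × 35.714 = 14.643; length term: −600/28 = −21.429
Tm = 81.5 + (0) + 14.643 − 21.429 = 74.714 → 74.7°C

74.7°C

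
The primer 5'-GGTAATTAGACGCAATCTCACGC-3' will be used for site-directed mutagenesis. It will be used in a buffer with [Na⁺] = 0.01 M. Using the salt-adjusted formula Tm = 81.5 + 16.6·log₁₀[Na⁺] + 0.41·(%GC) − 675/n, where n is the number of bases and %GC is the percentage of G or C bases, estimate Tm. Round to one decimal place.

38.6°C

Length n = 23. G=5, A=7, C=6, T=5
G+C = 11, so %GC = 11/23 × 100 = 47.826%
Salt term: 16.6 × (-2) = -33.2
GC term: 0.41 × 47.826 = 19.609; length term: −675/23 = −29.348
Tm = 81.5 + (-33.2) + 19.609 − 29.348 = 38.561 → 38.6°C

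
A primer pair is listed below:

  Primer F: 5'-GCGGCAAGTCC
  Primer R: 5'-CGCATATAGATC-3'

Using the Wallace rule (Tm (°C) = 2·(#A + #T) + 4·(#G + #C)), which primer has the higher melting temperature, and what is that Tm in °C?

Primer F: A+T=3, G+C=8 → Tm = 2(3)+4(8) = 38°C
Primer R: A+T=7, G+C=5 → Tm = 2(7)+4(5) = 34°C
38°C vs 34°C → primer F is higher.

Primer F, 38°C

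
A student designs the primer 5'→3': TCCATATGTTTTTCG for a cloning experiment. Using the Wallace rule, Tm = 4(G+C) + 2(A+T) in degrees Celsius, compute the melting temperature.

Base counts: A=2, T=8, C=3, G=2
A+T = 10, G+C = 5
Tm = 2(10) + 4(5) = 20 + 20 = 40°C

40°C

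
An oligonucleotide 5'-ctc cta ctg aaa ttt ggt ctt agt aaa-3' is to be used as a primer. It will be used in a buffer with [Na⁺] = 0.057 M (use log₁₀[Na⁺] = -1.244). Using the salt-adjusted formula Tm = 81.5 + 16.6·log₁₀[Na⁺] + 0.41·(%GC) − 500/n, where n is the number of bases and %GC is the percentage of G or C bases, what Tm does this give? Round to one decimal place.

Length n = 27. Scanning the sequence gives A=8, T=10, C=5, G=4.
G+C = 9, so %GC = 9/27 × 100 = 33.333%
Salt term: 16.6 × (-1.244) = -20.65
GC term: 0.41 × 33.333 = 13.667; length term: −500/27 = −18.519
Tm = 81.5 + (-20.65) + 13.667 − 18.519 = 55.998 → 56.0°C

56.0°C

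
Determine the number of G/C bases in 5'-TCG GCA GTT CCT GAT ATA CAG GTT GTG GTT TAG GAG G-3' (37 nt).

18

Scanning the sequence gives A=7, G=13, C=5, T=12.
G+C = 13 + 5 = 18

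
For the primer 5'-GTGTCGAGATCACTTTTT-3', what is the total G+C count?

7

Scanning the sequence gives C=3, T=8, A=3, G=4.
G+C = 4 + 3 = 7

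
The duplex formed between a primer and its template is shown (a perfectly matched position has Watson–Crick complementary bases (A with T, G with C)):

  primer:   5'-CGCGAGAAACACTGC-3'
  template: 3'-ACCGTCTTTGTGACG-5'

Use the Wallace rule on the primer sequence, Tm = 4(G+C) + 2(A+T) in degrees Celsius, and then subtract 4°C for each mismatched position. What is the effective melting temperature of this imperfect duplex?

36°C

Primer base counts: A=5, T=1, G=4, C=5 → A+T=6, G+C=9
Perfect-match Tm = 2(6) + 4(9) = 12 + 36 = 48°C
Mismatches (positions where the bases are not complementary): 3 (at positions 1, 3, 4)
Effective Tm = 48 − 3×4 = 48 − 12 = 36°C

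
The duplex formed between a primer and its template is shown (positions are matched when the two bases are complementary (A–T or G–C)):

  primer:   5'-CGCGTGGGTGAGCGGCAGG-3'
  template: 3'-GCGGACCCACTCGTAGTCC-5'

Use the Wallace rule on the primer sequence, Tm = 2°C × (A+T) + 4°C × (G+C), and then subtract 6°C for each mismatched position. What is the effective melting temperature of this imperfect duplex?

Primer base counts: A=2, T=2, G=11, C=4 → A+T=4, G+C=15
Perfect-match Tm = 2(4) + 4(15) = 8 + 60 = 68°C
Mismatches (positions where the bases are not complementary): 3 (at positions 4, 14, 15)
Effective Tm = 68 − 3×6 = 68 − 18 = 50°C

50°C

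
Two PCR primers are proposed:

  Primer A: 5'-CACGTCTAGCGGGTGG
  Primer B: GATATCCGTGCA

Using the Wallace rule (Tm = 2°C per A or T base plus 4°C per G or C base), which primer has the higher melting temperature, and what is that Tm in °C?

Primer A: A+T=5, G+C=11 → Tm = 2(5)+4(11) = 54°C
Primer B: A+T=6, G+C=6 → Tm = 2(6)+4(6) = 36°C
54°C vs 36°C → primer A is higher.

Primer A, 54°C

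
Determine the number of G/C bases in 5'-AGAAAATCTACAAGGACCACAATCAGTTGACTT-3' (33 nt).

Counting bases: T=7, A=14, G=5, C=7
Total G or C: 5 + 7 = 12

12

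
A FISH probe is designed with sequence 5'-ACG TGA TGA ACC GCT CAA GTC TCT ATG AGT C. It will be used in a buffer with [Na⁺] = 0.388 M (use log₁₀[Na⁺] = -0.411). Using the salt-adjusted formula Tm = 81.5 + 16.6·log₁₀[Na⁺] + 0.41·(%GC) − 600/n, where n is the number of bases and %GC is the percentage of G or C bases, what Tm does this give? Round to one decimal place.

Length n = 31. Scanning the sequence gives T=8, C=8, A=8, G=7.
G+C = 15, so %GC = 15/31 × 100 = 48.387%
Salt term: 16.6 × (-0.411) = -6.823
GC term: 0.41 × 48.387 = 19.839; length term: −600/31 = −19.355
Tm = 81.5 + (-6.823) + 19.839 − 19.355 = 75.161 → 75.2°C

75.2°C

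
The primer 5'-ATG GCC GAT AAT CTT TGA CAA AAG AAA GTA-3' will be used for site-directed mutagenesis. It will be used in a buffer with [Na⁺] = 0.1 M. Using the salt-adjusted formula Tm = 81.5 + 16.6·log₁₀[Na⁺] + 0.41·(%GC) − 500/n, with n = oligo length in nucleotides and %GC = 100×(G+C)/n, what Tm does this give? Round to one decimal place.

Length n = 30. Scanning the sequence gives G=6, T=7, C=4, A=13.
G+C = 10, so %GC = 10/30 × 100 = 33.333%
Salt term: 16.6 × (-1) = -16.6
GC term: 0.41 × 33.333 = 13.667; length term: −500/30 = −16.667
Tm = 81.5 + (-16.6) + 13.667 − 16.667 = 61.9 → 61.9°C

61.9°C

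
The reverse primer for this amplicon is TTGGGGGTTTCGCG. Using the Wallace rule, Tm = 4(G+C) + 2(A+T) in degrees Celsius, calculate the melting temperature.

46°C

C=2, A=0, T=5, G=7
A+T = 5, G+C = 9
Tm = 4·9 + 2·5 = 36 + 10 = 46°C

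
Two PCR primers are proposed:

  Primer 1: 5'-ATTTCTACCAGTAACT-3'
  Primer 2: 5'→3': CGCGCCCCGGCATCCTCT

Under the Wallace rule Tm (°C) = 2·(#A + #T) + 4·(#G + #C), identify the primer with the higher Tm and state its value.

Primer 1: A+T=11, G+C=5 → Tm = 2(11)+4(5) = 42°C
Primer 2: A+T=4, G+C=14 → Tm = 2(4)+4(14) = 64°C
42°C vs 64°C → primer 2 is higher.

Primer 2, 64°C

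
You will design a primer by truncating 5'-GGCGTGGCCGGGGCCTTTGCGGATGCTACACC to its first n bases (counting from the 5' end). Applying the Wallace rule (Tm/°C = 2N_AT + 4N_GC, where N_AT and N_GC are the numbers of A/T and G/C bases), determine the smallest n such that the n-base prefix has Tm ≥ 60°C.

First 15 bases: GGCGTGGCCGGGGCC → Tm = 58°C (< 60°C)
First 16 bases: GGCGTGGCCGGGGCCT → Tm = 60°C (≥ 60°C)
Each additional base adds 2°C (A/T) or 4°C (G/C), so Tm is non-decreasing in n; n = 16 is the first length to reach 60°C.

n = 16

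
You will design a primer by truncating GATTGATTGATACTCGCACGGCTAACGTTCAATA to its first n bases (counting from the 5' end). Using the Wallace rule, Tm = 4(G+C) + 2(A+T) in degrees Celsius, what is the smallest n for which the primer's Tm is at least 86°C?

n = 30

First 29 bases: GATTGATTGATACTCGCACGGCTAACGTT → Tm = 84°C (< 86°C)
First 30 bases: GATTGATTGATACTCGCACGGCTAACGTTC → Tm = 88°C (≥ 86°C)
Each additional base adds 2°C (A/T) or 4°C (G/C), so Tm is non-decreasing in n; n = 30 is the first length to reach 86°C.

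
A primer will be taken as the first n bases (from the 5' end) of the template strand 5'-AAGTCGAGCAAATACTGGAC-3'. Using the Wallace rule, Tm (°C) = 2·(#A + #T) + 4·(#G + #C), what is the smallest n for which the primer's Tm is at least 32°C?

n = 11

First 10 bases: AAGTCGAGCA → Tm = 30°C (< 32°C)
First 11 bases: AAGTCGAGCAA → Tm = 32°C (≥ 32°C)
Each additional base adds 2°C (A/T) or 4°C (G/C), so Tm is non-decreasing in n; n = 11 is the first length to reach 32°C.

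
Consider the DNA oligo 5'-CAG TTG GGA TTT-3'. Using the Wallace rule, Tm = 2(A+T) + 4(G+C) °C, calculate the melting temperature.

34°C

Base counts: C=1, T=5, A=2, G=4
A+T = 7, G+C = 5
Tm = 2(7) + 4(5) = 14 + 20 = 34°C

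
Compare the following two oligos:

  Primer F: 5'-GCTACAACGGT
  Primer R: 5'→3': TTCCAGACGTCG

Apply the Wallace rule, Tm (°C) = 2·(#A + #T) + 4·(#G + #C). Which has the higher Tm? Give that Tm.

Primer R, 38°C

Primer F: A+T=5, G+C=6 → Tm = 2(5)+4(6) = 34°C
Primer R: A+T=5, G+C=7 → Tm = 2(5)+4(7) = 38°C
34°C vs 38°C → primer R is higher.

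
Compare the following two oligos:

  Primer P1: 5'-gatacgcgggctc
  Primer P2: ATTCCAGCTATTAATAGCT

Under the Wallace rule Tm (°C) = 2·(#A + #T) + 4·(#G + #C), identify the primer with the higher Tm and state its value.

Primer P1: A+T=4, G+C=9 → Tm = 2(4)+4(9) = 44°C
Primer P2: A+T=13, G+C=6 → Tm = 2(13)+4(6) = 50°C
44°C vs 50°C → primer P2 is higher.

Primer P2, 50°C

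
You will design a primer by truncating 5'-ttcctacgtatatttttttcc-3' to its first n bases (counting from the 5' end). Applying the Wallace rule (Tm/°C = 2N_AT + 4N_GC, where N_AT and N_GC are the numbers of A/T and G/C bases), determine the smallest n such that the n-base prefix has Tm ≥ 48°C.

n = 20

First 19 bases: TTCCTACGTATATTTTTTT → Tm = 46°C (< 48°C)
First 20 bases: TTCCTACGTATATTTTTTTC → Tm = 50°C (≥ 48°C)
Since every base adds ≥2°C, Tm only increases with n, so the threshold is first crossed at n = 20.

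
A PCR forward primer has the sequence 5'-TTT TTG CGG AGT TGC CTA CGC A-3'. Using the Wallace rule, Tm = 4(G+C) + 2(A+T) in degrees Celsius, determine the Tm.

T=8, A=3, G=6, C=5
A+T = 11, G+C = 11
Tm = 2(11) + 4(11) = 22 + 44 = 66°C

66°C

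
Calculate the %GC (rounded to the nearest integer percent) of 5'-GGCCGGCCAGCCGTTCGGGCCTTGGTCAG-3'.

76%

Scanning the sequence gives G=12, C=10, T=5, A=2.
G+C = 12 + 10 = 22 out of 29 bases
%GC = 22/29 × 100 = 75.86% ≈ 76%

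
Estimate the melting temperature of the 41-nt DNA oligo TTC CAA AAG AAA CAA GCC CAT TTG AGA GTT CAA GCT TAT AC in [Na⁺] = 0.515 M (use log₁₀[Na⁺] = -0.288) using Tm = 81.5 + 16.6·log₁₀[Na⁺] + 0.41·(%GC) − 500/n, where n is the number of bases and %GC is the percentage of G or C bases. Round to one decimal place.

Length n = 41. Base counts: T=10, G=6, C=9, A=16
G+C = 15, so %GC = 15/41 × 100 = 36.585%
Salt term: 16.6 × (-0.288) = -4.781
GC term: 0.41 × 36.585 = 15; length term: −500/41 = −12.195
Tm = 81.5 + (-4.781) + 15 − 12.195 = 79.524 → 79.5°C

79.5°C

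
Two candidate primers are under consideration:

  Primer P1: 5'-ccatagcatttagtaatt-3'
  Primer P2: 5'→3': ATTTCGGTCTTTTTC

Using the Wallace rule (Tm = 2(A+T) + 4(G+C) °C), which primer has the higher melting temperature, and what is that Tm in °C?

Primer P1, 46°C

Primer P1: A+T=13, G+C=5 → Tm = 2(13)+4(5) = 46°C
Primer P2: A+T=10, G+C=5 → Tm = 2(10)+4(5) = 40°C
46°C vs 40°C → primer P1 is higher.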